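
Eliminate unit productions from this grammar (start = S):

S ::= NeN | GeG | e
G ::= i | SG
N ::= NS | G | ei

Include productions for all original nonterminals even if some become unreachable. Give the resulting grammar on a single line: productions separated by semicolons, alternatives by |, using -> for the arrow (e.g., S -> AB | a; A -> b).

Unit productions: N->G.
Unit pairs (A ⇒* B via units): (N,G).
S: inherits non-unit rules of {S} → GeG | NeN | e.
G: inherits non-unit rules of {G} → SG | i.
N: inherits non-unit rules of {G, N} → NS | SG | ei | i.

S -> e | GeG | NeN; G -> i | SG; N -> i | NS | SG | ei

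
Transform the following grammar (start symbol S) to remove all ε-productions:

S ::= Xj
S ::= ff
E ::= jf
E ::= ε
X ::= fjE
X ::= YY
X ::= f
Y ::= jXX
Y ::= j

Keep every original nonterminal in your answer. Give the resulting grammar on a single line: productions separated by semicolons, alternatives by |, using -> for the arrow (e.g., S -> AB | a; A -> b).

Nullable set: {E}.
Drop E -> ε.
X -> fjE: E nullable, giving fj | fjE.
Unchanged (no nullable symbols): S -> Xj; S -> ff; E -> jf; X -> YY; X -> f; Y -> j; Y -> jXX.

S -> Xj | ff; E -> jf; X -> f | YY | fj | fjE; Y -> j | jXX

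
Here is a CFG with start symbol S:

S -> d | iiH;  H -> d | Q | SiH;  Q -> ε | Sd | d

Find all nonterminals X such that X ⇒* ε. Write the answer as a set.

Directly nullable (have an ε-rule): {Q}.
H is nullable via H -> Q (every symbol on the right is already known nullable).
Not nullable: S — each has a terminal in every rule's right-hand side or depends on a non-nullable symbol.

{H, Q}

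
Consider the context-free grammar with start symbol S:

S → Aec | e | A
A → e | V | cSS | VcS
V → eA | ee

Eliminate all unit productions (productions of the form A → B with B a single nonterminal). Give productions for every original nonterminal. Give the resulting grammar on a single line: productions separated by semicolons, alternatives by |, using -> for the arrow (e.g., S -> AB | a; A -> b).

Unit productions: A->V, S->A.
Unit pairs (A ⇒* B via units): (A,V), (S,A), (S,V).
S: inherits non-unit rules of {A, S, V} → Aec | VcS | cSS | e | eA | ee.
A: inherits non-unit rules of {A, V} → VcS | cSS | e | eA | ee.
V: inherits non-unit rules of {V} → eA | ee.

S -> e | eA | ee | Aec | VcS | cSS; A -> e | eA | ee | VcS | cSS; V -> eA | ee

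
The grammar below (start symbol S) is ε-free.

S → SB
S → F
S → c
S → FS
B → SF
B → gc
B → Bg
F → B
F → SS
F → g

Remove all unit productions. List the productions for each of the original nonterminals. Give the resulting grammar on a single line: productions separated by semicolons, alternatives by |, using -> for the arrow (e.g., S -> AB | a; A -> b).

S -> c | g | Bg | FS | SB | SF | SS | gc; B -> Bg | SF | gc; F -> g | Bg | SF | SS | gc

Unit productions: F->B, S->F.
Unit pairs (A ⇒* B via units): (F,B), (S,B), (S,F).
S: inherits non-unit rules of {B, F, S} → Bg | FS | SB | SF | SS | c | g | gc.
B: inherits non-unit rules of {B} → Bg | SF | gc.
F: inherits non-unit rules of {B, F} → Bg | SF | SS | g | gc.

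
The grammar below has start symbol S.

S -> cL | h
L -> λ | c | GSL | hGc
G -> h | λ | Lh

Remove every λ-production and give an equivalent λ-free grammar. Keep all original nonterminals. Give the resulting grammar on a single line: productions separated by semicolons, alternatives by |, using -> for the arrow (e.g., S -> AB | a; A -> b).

S -> c | h | cL; G -> h | Lh; L -> S | c | GS | SL | hc | GSL | hGc

Nullable set: {G, L}.
S -> cL: L nullable, giving c | cL.
Drop G -> λ.
G -> Lh: L nullable, giving Lh | h.
Drop L -> λ.
L -> GSL: G, L nullable, giving GS | GSL | S | SL.
L -> hGc: G nullable, giving hGc | hc.
Unchanged (no nullable symbols): S -> h; G -> h; L -> c.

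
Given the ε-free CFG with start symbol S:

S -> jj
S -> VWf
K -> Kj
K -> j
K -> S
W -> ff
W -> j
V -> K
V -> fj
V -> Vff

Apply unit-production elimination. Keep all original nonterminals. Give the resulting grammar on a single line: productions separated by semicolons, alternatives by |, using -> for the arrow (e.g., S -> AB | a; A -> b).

Unit productions: K->S, V->K.
Unit pairs (A ⇒* B via units): (K,S), (V,K), (V,S).
S: inherits non-unit rules of {S} → VWf | jj.
K: inherits non-unit rules of {K, S} → Kj | VWf | j | jj.
V: inherits non-unit rules of {K, S, V} → Kj | VWf | Vff | fj | j | jj.
W: inherits non-unit rules of {W} → ff | j.

S -> jj | VWf; K -> j | Kj | jj | VWf; V -> j | Kj | fj | jj | VWf | Vff; W -> j | ff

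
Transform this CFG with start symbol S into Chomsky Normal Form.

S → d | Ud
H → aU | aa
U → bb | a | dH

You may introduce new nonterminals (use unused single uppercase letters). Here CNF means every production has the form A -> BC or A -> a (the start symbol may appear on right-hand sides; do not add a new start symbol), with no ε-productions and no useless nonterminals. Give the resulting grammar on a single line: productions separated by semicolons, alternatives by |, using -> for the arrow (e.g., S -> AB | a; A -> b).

No ε-productions.
No unit productions to eliminate.
TERM: introduce A -> a, C -> b, B -> d and substitute in every rule of length ≥2.

S -> d | UB; A -> a; B -> d; C -> b; H -> AA | AU; U -> a | BH | CC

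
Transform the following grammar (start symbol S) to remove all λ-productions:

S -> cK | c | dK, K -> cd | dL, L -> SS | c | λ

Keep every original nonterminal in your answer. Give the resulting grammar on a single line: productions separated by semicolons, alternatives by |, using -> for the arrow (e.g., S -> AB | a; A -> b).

S -> c | cK | dK; K -> d | cd | dL; L -> c | SS

Nullable set: {L}.
K -> dL: L nullable, giving d | dL.
Drop L -> λ.
Unchanged (no nullable symbols): S -> c; S -> cK; S -> dK; K -> cd; L -> SS; L -> c.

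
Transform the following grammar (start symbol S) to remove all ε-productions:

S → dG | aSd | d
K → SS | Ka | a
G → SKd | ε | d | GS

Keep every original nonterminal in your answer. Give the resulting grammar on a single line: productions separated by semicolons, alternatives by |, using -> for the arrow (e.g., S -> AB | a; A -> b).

Nullable set: {G}.
S -> dG: G nullable, giving d | dG.
Drop G -> ε.
G -> GS: G nullable, giving GS | S.
Unchanged (no nullable symbols): S -> aSd; S -> d; G -> SKd; G -> d; K -> Ka; K -> SS; K -> a.

S -> d | dG | aSd; G -> S | d | GS | SKd; K -> a | Ka | SS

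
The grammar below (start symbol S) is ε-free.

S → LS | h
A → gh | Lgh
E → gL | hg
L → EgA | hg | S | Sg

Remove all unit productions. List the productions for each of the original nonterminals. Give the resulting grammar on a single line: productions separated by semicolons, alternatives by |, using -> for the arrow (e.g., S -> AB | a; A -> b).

S -> h | LS; A -> gh | Lgh; E -> gL | hg; L -> h | LS | Sg | hg | EgA

Unit productions: L->S.
Unit pairs (A ⇒* B via units): (L,S).
S: inherits non-unit rules of {S} → LS | h.
A: inherits non-unit rules of {A} → Lgh | gh.
E: inherits non-unit rules of {E} → gL | hg.
L: inherits non-unit rules of {L, S} → EgA | LS | Sg | h | hg.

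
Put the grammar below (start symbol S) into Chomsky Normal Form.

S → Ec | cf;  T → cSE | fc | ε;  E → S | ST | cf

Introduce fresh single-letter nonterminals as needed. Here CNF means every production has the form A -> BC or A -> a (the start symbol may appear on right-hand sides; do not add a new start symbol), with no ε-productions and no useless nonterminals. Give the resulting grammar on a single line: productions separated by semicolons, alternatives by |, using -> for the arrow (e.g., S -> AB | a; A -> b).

Nullable: {T}; after ε-elimination: S -> Ec | cf; E -> S | ST | cf; T -> fc | cSE.
After unit-elimination: S -> Ec | cf; E -> Ec | ST | cf; T -> fc | cSE.
TERM: introduce A -> c, B -> f and substitute in every rule of length ≥2.
BIN: T -> ASE becomes T -> AC, C -> SE.

S -> AB | EA; A -> c; B -> f; C -> SE; E -> AB | EA | ST; T -> AC | BA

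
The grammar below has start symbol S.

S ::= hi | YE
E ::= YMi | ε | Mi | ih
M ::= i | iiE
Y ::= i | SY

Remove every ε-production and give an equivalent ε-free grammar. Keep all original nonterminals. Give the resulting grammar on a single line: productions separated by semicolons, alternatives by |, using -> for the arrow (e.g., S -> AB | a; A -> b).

S -> Y | YE | hi; E -> Mi | ih | YMi; M -> i | ii | iiE; Y -> i | SY

Nullable set: {E}.
S -> YE: E nullable, giving Y | YE.
Drop E -> ε.
M -> iiE: E nullable, giving ii | iiE.
Unchanged (no nullable symbols): S -> hi; E -> Mi; E -> YMi; E -> ih; M -> i; Y -> SY; Y -> i.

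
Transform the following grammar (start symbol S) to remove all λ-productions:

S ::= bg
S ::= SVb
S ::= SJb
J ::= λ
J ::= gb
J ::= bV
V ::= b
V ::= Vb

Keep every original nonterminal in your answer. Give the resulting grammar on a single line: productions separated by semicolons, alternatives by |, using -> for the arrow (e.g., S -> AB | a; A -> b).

S -> Sb | bg | SJb | SVb; J -> bV | gb; V -> b | Vb

Nullable set: {J}.
S -> SJb: J nullable, giving SJb | Sb.
Drop J -> λ.
Unchanged (no nullable symbols): S -> SVb; S -> bg; J -> bV; J -> gb; V -> Vb; V -> b.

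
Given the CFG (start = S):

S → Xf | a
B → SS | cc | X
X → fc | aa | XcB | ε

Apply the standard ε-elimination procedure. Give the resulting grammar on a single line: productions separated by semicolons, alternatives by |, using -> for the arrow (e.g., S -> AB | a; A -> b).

Nullable set: {B, X}.
S -> Xf: X nullable, giving Xf | f.
B -> X: X nullable, giving X.
Drop X -> ε.
X -> XcB: X, B nullable, giving Xc | XcB | c | cB.
Unchanged (no nullable symbols): S -> a; B -> SS; B -> cc; X -> aa; X -> fc.

S -> a | f | Xf; B -> X | SS | cc; X -> c | Xc | aa | cB | fc | XcB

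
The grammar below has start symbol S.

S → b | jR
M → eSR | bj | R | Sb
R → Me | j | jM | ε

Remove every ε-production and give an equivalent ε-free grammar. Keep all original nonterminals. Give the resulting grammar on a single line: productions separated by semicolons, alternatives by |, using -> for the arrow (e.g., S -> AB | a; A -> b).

Nullable set: {M, R}.
S -> jR: R nullable, giving j | jR.
M -> R: R nullable, giving R.
M -> eSR: R nullable, giving eS | eSR.
Drop R -> ε.
R -> Me: M nullable, giving Me | e.
R -> jM: M nullable, giving j | jM.
Unchanged (no nullable symbols): S -> b; M -> Sb; M -> bj; R -> j.

S -> b | j | jR; M -> R | Sb | bj | eS | eSR; R -> e | j | Me | jM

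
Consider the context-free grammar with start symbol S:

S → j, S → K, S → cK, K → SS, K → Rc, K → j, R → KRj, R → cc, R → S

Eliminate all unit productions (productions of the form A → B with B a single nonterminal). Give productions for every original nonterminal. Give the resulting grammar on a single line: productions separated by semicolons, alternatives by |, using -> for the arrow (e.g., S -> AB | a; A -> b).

Unit productions: R->S, S->K.
Unit pairs (A ⇒* B via units): (R,K), (R,S), (S,K).
S: inherits non-unit rules of {K, S} → Rc | SS | cK | j.
K: inherits non-unit rules of {K} → Rc | SS | j.
R: inherits non-unit rules of {K, R, S} → KRj | Rc | SS | cK | cc | j.

S -> j | Rc | SS | cK; K -> j | Rc | SS; R -> j | Rc | SS | cK | cc | KRj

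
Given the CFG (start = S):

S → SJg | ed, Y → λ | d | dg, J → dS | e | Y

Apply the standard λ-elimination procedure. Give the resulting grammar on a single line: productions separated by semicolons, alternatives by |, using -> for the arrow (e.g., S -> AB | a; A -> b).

S -> Sg | ed | SJg; J -> Y | e | dS; Y -> d | dg

Nullable set: {J, Y}.
S -> SJg: J nullable, giving SJg | Sg.
J -> Y: Y nullable, giving Y.
Drop Y -> λ.
Unchanged (no nullable symbols): S -> ed; J -> dS; J -> e; Y -> d; Y -> dg.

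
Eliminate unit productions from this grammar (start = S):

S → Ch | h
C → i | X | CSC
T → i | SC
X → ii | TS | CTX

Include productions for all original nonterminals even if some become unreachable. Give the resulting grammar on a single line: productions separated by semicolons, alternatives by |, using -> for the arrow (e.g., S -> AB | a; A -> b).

Unit productions: C->X.
Unit pairs (A ⇒* B via units): (C,X).
S: inherits non-unit rules of {S} → Ch | h.
C: inherits non-unit rules of {C, X} → CSC | CTX | TS | i | ii.
T: inherits non-unit rules of {T} → SC | i.
X: inherits non-unit rules of {X} → CTX | TS | ii.

S -> h | Ch; C -> i | TS | ii | CSC | CTX; T -> i | SC; X -> TS | ii | CTX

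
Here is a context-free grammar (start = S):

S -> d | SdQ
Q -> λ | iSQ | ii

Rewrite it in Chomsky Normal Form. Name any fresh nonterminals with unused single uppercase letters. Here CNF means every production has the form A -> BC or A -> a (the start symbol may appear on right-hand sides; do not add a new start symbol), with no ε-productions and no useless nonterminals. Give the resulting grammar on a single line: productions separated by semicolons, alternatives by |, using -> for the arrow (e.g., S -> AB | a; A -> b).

Nullable: {Q}; after ε-elimination: S -> d | Sd | SdQ; Q -> iS | ii | iSQ.
No unit productions to eliminate.
TERM: introduce B -> d, A -> i and substitute in every rule of length ≥2.
BIN: Q -> ASQ becomes Q -> AC, C -> SQ; S -> SBQ becomes S -> SD, D -> BQ.

S -> d | SB | SD; A -> i; B -> d; C -> SQ; D -> BQ; Q -> AA | AC | AS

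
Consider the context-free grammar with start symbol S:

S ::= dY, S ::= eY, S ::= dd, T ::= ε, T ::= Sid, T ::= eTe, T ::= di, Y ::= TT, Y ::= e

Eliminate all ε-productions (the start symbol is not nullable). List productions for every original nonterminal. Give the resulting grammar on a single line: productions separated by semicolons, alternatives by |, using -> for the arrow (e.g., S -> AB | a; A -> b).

Nullable set: {T, Y}.
S -> dY: Y nullable, giving d | dY.
S -> eY: Y nullable, giving e | eY.
Drop T -> ε.
T -> eTe: T nullable, giving eTe | ee.
Y -> TT: T, T nullable, giving T | TT.
Unchanged (no nullable symbols): S -> dd; T -> Sid; T -> di; Y -> e.

S -> d | e | dY | dd | eY; T -> di | ee | Sid | eTe; Y -> T | e | TT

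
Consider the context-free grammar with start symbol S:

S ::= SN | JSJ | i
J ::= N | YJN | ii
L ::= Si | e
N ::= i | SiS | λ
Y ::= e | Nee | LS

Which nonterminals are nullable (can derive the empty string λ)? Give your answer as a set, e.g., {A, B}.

{J, N}

Directly nullable (have an ε-rule): {N}.
J is nullable via J -> N (every symbol on the right is already known nullable).
Not nullable: L, S, Y — each has a terminal in every rule's right-hand side or depends on a non-nullable symbol.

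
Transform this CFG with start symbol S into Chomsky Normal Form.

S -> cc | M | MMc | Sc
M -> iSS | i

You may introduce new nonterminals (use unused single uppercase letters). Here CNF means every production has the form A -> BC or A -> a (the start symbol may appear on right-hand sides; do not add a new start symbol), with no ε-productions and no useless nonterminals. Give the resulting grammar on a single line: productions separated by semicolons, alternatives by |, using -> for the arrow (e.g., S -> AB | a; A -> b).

No ε-productions.
After unit-elimination: S -> i | Sc | cc | MMc | iSS; M -> i | iSS.
TERM: introduce B -> c, A -> i and substitute in every rule of length ≥2.
BIN: M -> ASS becomes M -> AC, C -> SS; S -> ASS becomes S -> AD, D -> SS; S -> MMB becomes S -> ME, E -> MB.

S -> i | AD | BB | ME | SB; A -> i; B -> c; C -> SS; D -> SS; E -> MB; M -> i | AC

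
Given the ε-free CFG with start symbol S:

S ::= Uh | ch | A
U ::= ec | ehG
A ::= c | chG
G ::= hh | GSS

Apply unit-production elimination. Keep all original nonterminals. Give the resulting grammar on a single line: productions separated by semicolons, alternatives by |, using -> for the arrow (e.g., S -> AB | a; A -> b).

S -> c | Uh | ch | chG; A -> c | chG; G -> hh | GSS; U -> ec | ehG

Unit productions: S->A.
Unit pairs (A ⇒* B via units): (S,A).
S: inherits non-unit rules of {A, S} → Uh | c | ch | chG.
A: inherits non-unit rules of {A} → c | chG.
G: inherits non-unit rules of {G} → GSS | hh.
U: inherits non-unit rules of {U} → ec | ehG.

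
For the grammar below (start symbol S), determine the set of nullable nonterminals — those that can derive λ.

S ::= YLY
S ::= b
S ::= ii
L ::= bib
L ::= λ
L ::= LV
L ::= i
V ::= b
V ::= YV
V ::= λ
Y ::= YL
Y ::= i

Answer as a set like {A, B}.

{L, V}

Directly nullable (have an ε-rule): {L, V}.
Not nullable: S, Y — each has a terminal in every rule's right-hand side or depends on a non-nullable symbol.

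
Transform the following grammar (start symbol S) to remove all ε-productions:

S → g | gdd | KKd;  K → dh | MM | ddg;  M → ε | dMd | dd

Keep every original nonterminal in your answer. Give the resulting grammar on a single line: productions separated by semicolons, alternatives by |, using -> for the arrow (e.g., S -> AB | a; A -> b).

S -> d | g | Kd | KKd | gdd; K -> M | MM | dh | ddg; M -> dd | dMd

Nullable set: {K, M}.
S -> KKd: K, K nullable, giving KKd | Kd | d.
K -> MM: M, M nullable, giving M | MM.
Drop M -> ε.
M -> dMd: M nullable, giving dMd | dd.
Unchanged (no nullable symbols): S -> g; S -> gdd; K -> ddg; K -> dh; M -> dd.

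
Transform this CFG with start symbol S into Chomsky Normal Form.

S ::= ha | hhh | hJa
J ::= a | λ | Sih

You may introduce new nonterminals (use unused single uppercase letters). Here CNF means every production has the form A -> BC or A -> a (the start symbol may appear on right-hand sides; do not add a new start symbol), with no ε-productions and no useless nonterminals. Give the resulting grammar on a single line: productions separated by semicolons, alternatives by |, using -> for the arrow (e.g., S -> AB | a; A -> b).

S -> BC | BE | BF; A -> i; B -> h; C -> a; D -> AB; E -> BB; F -> JC; J -> a | SD

Nullable: {J}; after ε-elimination: S -> ha | hJa | hhh; J -> a | Sih.
No unit productions to eliminate.
TERM: introduce C -> a, B -> h, A -> i and substitute in every rule of length ≥2.
BIN: J -> SAB becomes J -> SD, D -> AB; S -> BBB becomes S -> BE, E -> BB; S -> BJC becomes S -> BF, F -> JC.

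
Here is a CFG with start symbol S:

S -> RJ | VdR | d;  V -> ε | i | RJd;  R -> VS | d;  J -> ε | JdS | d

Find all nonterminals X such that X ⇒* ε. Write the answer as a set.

Directly nullable (have an ε-rule): {J, V}.
Not nullable: R, S — each has a terminal in every rule's right-hand side or depends on a non-nullable symbol.

{J, V}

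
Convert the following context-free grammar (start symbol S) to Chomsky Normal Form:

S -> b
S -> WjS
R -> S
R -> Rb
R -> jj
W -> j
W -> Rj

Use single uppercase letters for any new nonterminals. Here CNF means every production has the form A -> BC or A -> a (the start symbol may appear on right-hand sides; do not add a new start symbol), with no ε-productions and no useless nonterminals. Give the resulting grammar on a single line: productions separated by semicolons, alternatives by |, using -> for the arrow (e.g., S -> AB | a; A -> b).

No ε-productions.
After unit-elimination: S -> b | WjS; R -> b | Rb | jj | WjS; W -> j | Rj.
TERM: introduce A -> b, B -> j and substitute in every rule of length ≥2.
BIN: R -> WBS becomes R -> WC, C -> BS; S -> WBS becomes S -> WD, D -> BS.

S -> b | WD; A -> b; B -> j; C -> BS; D -> BS; R -> b | BB | RA | WC; W -> j | RB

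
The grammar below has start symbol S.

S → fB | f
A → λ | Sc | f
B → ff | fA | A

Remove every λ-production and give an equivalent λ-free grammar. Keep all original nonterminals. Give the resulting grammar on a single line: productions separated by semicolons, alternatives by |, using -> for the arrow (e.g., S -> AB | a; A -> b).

S -> f | fB; A -> f | Sc; B -> A | f | fA | ff

Nullable set: {A, B}.
S -> fB: B nullable, giving f | fB.
Drop A -> λ.
B -> A: A nullable, giving A.
B -> fA: A nullable, giving f | fA.
Unchanged (no nullable symbols): S -> f; A -> Sc; A -> f; B -> ff.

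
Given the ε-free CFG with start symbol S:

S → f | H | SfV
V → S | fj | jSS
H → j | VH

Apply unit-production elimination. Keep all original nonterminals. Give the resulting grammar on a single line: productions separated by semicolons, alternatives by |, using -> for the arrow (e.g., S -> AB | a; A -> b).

Unit productions: S->H, V->S.
Unit pairs (A ⇒* B via units): (S,H), (V,H), (V,S).
S: inherits non-unit rules of {H, S} → SfV | VH | f | j.
H: inherits non-unit rules of {H} → VH | j.
V: inherits non-unit rules of {H, S, V} → SfV | VH | f | fj | j | jSS.

S -> f | j | VH | SfV; H -> j | VH; V -> f | j | VH | fj | SfV | jSS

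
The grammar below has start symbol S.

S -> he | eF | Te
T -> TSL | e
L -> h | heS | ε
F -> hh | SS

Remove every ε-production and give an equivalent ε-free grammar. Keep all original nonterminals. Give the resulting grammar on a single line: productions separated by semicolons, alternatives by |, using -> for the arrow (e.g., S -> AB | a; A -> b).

Nullable set: {L}.
Drop L -> ε.
T -> TSL: L nullable, giving TS | TSL.
Unchanged (no nullable symbols): S -> Te; S -> eF; S -> he; F -> SS; F -> hh; L -> h; L -> heS; T -> e.

S -> Te | eF | he; F -> SS | hh; L -> h | heS; T -> e | TS | TSL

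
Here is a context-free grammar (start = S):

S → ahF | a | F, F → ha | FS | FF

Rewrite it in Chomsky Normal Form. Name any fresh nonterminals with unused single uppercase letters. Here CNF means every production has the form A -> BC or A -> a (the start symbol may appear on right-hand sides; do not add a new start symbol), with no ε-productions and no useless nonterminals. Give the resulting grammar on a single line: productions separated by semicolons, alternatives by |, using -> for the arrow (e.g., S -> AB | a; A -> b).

S -> a | AB | BC | FF | FS; A -> h; B -> a; C -> AF; F -> AB | FF | FS

No ε-productions.
After unit-elimination: S -> a | FF | FS | ha | ahF; F -> FF | FS | ha.
TERM: introduce B -> a, A -> h and substitute in every rule of length ≥2.
BIN: S -> BAF becomes S -> BC, C -> AF.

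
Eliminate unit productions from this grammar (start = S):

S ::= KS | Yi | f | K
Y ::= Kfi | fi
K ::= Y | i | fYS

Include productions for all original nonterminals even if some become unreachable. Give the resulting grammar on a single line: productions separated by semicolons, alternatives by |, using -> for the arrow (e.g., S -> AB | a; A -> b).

S -> f | i | KS | Yi | fi | Kfi | fYS; K -> i | fi | Kfi | fYS; Y -> fi | Kfi

Unit productions: K->Y, S->K.
Unit pairs (A ⇒* B via units): (K,Y), (S,K), (S,Y).
S: inherits non-unit rules of {K, S, Y} → KS | Kfi | Yi | f | fYS | fi | i.
K: inherits non-unit rules of {K, Y} → Kfi | fYS | fi | i.
Y: inherits non-unit rules of {Y} → Kfi | fi.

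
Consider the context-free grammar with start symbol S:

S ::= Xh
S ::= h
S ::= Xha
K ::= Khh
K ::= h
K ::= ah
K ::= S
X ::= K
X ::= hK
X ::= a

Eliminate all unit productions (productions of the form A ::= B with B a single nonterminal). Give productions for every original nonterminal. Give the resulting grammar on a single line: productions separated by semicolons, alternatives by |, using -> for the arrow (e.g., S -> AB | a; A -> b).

Unit productions: K->S, X->K.
Unit pairs (A ⇒* B via units): (K,S), (X,K), (X,S).
S: inherits non-unit rules of {S} → Xh | Xha | h.
K: inherits non-unit rules of {K, S} → Khh | Xh | Xha | ah | h.
X: inherits non-unit rules of {K, S, X} → Khh | Xh | Xha | a | ah | h | hK.

S -> h | Xh | Xha; K -> h | Xh | ah | Khh | Xha; X -> a | h | Xh | ah | hK | Khh | Xha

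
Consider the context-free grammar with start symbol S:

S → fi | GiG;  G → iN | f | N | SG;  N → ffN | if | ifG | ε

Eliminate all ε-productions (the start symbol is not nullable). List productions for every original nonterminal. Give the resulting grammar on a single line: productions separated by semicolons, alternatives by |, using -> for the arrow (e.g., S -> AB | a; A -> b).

Nullable set: {G, N}.
S -> GiG: G, G nullable, giving Gi | GiG | i | iG.
G -> N: N nullable, giving N.
G -> SG: G nullable, giving S | SG.
G -> iN: N nullable, giving i | iN.
Drop N -> ε.
N -> ffN: N nullable, giving ff | ffN.
N -> ifG: G nullable, giving if | ifG.
Unchanged (no nullable symbols): S -> fi; G -> f; N -> if.

S -> i | Gi | fi | iG | GiG; G -> N | S | f | i | SG | iN; N -> ff | if | ffN | ifG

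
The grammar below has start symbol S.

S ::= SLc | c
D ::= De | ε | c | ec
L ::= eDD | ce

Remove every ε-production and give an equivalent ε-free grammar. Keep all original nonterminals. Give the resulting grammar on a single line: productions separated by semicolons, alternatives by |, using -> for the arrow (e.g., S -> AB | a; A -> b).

S -> c | SLc; D -> c | e | De | ec; L -> e | ce | eD | eDD

Nullable set: {D}.
Drop D -> ε.
D -> De: D nullable, giving De | e.
L -> eDD: D, D nullable, giving e | eD | eDD.
Unchanged (no nullable symbols): S -> SLc; S -> c; D -> c; D -> ec; L -> ce.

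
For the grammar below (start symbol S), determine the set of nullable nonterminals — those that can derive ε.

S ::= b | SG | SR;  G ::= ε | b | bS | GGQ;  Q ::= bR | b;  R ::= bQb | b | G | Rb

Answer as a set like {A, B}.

Directly nullable (have an ε-rule): {G}.
R is nullable via R -> G (every symbol on the right is already known nullable).
Not nullable: Q, S — each has a terminal in every rule's right-hand side or depends on a non-nullable symbol.

{G, R}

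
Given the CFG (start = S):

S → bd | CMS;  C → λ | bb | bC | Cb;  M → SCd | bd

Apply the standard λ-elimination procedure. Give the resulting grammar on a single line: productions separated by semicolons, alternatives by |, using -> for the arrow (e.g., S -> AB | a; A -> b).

Nullable set: {C}.
S -> CMS: C nullable, giving CMS | MS.
Drop C -> λ.
C -> Cb: C nullable, giving Cb | b.
C -> bC: C nullable, giving b | bC.
M -> SCd: C nullable, giving SCd | Sd.
Unchanged (no nullable symbols): S -> bd; C -> bb; M -> bd.

S -> MS | bd | CMS; C -> b | Cb | bC | bb; M -> Sd | bd | SCd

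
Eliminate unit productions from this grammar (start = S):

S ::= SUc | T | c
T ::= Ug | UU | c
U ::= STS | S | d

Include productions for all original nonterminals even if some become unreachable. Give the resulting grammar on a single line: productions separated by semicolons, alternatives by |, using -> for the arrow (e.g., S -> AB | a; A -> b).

Unit productions: S->T, U->S.
Unit pairs (A ⇒* B via units): (S,T), (U,S), (U,T).
S: inherits non-unit rules of {S, T} → SUc | UU | Ug | c.
T: inherits non-unit rules of {T} → UU | Ug | c.
U: inherits non-unit rules of {S, T, U} → STS | SUc | UU | Ug | c | d.

S -> c | UU | Ug | SUc; T -> c | UU | Ug; U -> c | d | UU | Ug | STS | SUc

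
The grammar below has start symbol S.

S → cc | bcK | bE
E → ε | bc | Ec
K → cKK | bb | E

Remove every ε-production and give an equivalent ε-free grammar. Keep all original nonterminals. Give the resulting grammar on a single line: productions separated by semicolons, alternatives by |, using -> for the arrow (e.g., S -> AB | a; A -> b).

Nullable set: {E, K}.
S -> bE: E nullable, giving b | bE.
S -> bcK: K nullable, giving bc | bcK.
Drop E -> ε.
E -> Ec: E nullable, giving Ec | c.
K -> E: E nullable, giving E.
K -> cKK: K, K nullable, giving c | cK | cKK.
Unchanged (no nullable symbols): S -> cc; E -> bc; K -> bb.

S -> b | bE | bc | cc | bcK; E -> c | Ec | bc; K -> E | c | bb | cK | cKK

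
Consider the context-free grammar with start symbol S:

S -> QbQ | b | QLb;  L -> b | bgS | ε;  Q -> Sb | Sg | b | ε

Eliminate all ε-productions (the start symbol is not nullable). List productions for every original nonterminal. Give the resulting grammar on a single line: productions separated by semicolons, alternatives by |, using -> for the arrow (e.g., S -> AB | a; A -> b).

Nullable set: {L, Q}.
S -> QLb: Q, L nullable, giving Lb | QLb | Qb | b.
S -> QbQ: Q, Q nullable, giving Qb | QbQ | b | bQ.
Drop L -> ε.
Drop Q -> ε.
Unchanged (no nullable symbols): S -> b; L -> b; L -> bgS; Q -> Sb; Q -> Sg; Q -> b.

S -> b | Lb | Qb | bQ | QLb | QbQ; L -> b | bgS; Q -> b | Sb | Sg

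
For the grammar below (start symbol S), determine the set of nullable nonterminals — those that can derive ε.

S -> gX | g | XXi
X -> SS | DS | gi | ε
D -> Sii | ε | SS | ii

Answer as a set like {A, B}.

{D, X}

Directly nullable (have an ε-rule): {D, X}.
Not nullable: S — each has a terminal in every rule's right-hand side or depends on a non-nullable symbol.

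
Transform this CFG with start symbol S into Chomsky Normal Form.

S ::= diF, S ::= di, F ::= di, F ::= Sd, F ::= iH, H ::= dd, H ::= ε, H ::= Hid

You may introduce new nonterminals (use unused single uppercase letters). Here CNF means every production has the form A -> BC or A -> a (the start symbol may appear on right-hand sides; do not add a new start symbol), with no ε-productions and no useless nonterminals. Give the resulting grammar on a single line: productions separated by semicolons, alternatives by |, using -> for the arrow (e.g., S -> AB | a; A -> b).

Nullable: {H}; after ε-elimination: S -> di | diF; F -> i | Sd | di | iH; H -> dd | id | Hid.
No unit productions to eliminate.
TERM: introduce A -> d, B -> i and substitute in every rule of length ≥2.
BIN: H -> HBA becomes H -> HC, C -> BA; S -> ABF becomes S -> AD, D -> BF.

S -> AB | AD; A -> d; B -> i; C -> BA; D -> BF; F -> i | AB | BH | SA; H -> AA | BA | HC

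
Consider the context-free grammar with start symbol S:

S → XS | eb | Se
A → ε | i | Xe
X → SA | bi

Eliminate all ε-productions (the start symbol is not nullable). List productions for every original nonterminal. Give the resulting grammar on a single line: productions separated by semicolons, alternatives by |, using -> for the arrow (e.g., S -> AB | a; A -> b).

Nullable set: {A}.
Drop A -> ε.
X -> SA: A nullable, giving S | SA.
Unchanged (no nullable symbols): S -> Se; S -> XS; S -> eb; A -> Xe; A -> i; X -> bi.

S -> Se | XS | eb; A -> i | Xe; X -> S | SA | bi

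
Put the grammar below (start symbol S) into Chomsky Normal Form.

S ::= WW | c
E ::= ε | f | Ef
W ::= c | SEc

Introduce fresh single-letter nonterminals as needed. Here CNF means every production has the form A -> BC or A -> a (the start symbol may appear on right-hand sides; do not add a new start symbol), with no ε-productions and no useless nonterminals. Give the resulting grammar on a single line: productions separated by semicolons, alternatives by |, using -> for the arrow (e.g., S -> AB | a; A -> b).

Nullable: {E}; after ε-elimination: S -> c | WW; E -> f | Ef; W -> c | Sc | SEc.
No unit productions to eliminate.
TERM: introduce B -> c, A -> f and substitute in every rule of length ≥2.
BIN: W -> SEB becomes W -> SC, C -> EB.

S -> c | WW; A -> f; B -> c; C -> EB; E -> f | EA; W -> c | SB | SC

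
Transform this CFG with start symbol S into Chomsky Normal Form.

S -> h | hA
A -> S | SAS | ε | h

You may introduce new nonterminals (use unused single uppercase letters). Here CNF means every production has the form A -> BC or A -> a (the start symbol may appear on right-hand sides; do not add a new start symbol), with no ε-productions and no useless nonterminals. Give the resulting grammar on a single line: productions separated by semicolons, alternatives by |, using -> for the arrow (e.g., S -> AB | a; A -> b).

S -> h | BA; A -> h | BA | SC | SS; B -> h; C -> AS

Nullable: {A}; after ε-elimination: S -> h | hA; A -> S | h | SS | SAS.
After unit-elimination: S -> h | hA; A -> h | SS | hA | SAS.
TERM: introduce B -> h and substitute in every rule of length ≥2.
BIN: A -> SAS becomes A -> SC, C -> AS.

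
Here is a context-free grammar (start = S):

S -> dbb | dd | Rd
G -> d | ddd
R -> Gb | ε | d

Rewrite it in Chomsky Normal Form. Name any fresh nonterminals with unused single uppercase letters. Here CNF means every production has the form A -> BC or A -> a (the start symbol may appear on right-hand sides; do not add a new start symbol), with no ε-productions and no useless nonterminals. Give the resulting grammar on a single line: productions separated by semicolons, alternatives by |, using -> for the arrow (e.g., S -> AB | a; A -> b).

S -> d | AA | AD | RA; A -> d; B -> b; C -> AA; D -> BB; G -> d | AC; R -> d | GB

Nullable: {R}; after ε-elimination: S -> d | Rd | dd | dbb; G -> d | ddd; R -> d | Gb.
No unit productions to eliminate.
TERM: introduce B -> b, A -> d and substitute in every rule of length ≥2.
BIN: G -> AAA becomes G -> AC, C -> AA; S -> ABB becomes S -> AD, D -> BB.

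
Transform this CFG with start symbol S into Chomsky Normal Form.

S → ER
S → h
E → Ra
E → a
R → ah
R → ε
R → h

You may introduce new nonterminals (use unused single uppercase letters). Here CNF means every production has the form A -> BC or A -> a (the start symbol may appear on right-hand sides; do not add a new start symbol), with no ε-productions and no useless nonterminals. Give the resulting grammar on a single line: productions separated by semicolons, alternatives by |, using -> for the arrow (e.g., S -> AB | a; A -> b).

S -> a | h | ER | RA; A -> a; B -> h; E -> a | RA; R -> h | AB

Nullable: {R}; after ε-elimination: S -> E | h | ER; E -> a | Ra; R -> h | ah.
After unit-elimination: S -> a | h | ER | Ra; E -> a | Ra; R -> h | ah.
TERM: introduce A -> a, B -> h and substitute in every rule of length ≥2.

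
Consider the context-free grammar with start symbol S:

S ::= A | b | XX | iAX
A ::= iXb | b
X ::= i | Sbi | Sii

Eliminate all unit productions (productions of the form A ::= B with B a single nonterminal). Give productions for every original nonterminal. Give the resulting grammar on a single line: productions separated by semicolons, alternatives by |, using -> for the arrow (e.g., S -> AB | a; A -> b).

Unit productions: S->A.
Unit pairs (A ⇒* B via units): (S,A).
S: inherits non-unit rules of {A, S} → XX | b | iAX | iXb.
A: inherits non-unit rules of {A} → b | iXb.
X: inherits non-unit rules of {X} → Sbi | Sii | i.

S -> b | XX | iAX | iXb; A -> b | iXb; X -> i | Sbi | Sii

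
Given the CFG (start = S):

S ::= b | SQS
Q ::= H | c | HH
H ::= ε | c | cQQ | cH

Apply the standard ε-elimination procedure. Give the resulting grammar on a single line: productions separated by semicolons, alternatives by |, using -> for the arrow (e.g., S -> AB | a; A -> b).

Nullable set: {H, Q}.
S -> SQS: Q nullable, giving SQS | SS.
Drop H -> ε.
H -> cH: H nullable, giving c | cH.
H -> cQQ: Q, Q nullable, giving c | cQ | cQQ.
Q -> H: H nullable, giving H.
Q -> HH: H, H nullable, giving H | HH.
Unchanged (no nullable symbols): S -> b; H -> c; Q -> c.

S -> b | SS | SQS; H -> c | cH | cQ | cQQ; Q -> H | c | HH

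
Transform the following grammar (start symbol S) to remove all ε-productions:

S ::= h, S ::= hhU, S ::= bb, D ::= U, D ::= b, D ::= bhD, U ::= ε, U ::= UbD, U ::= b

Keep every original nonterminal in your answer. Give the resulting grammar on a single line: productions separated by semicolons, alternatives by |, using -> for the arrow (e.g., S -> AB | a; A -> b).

S -> h | bb | hh | hhU; D -> U | b | bh | bhD; U -> b | Ub | bD | UbD

Nullable set: {D, U}.
S -> hhU: U nullable, giving hh | hhU.
D -> U: U nullable, giving U.
D -> bhD: D nullable, giving bh | bhD.
Drop U -> ε.
U -> UbD: U, D nullable, giving Ub | UbD | b | bD.
Unchanged (no nullable symbols): S -> bb; S -> h; D -> b; U -> b.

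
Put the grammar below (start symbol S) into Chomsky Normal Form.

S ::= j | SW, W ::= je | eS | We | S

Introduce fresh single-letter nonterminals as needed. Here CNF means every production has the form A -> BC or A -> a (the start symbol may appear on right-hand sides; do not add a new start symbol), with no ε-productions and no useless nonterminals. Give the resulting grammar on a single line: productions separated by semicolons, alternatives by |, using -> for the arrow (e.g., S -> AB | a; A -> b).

S -> j | SW; A -> e; B -> j; W -> j | AS | BA | SW | WA

No ε-productions.
After unit-elimination: S -> j | SW; W -> j | SW | We | eS | je.
TERM: introduce A -> e, B -> j and substitute in every rule of length ≥2.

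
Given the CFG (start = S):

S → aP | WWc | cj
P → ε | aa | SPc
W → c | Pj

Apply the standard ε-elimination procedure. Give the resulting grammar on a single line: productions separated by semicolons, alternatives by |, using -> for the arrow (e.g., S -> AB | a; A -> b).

S -> a | aP | cj | WWc; P -> Sc | aa | SPc; W -> c | j | Pj

Nullable set: {P}.
S -> aP: P nullable, giving a | aP.
Drop P -> ε.
P -> SPc: P nullable, giving SPc | Sc.
W -> Pj: P nullable, giving Pj | j.
Unchanged (no nullable symbols): S -> WWc; S -> cj; P -> aa; W -> c.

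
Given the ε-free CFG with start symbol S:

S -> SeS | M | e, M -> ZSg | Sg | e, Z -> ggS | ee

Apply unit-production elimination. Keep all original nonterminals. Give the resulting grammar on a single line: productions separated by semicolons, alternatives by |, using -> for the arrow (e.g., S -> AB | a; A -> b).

Unit productions: S->M.
Unit pairs (A ⇒* B via units): (S,M).
S: inherits non-unit rules of {M, S} → SeS | Sg | ZSg | e.
M: inherits non-unit rules of {M} → Sg | ZSg | e.
Z: inherits non-unit rules of {Z} → ee | ggS.

S -> e | Sg | SeS | ZSg; M -> e | Sg | ZSg; Z -> ee | ggS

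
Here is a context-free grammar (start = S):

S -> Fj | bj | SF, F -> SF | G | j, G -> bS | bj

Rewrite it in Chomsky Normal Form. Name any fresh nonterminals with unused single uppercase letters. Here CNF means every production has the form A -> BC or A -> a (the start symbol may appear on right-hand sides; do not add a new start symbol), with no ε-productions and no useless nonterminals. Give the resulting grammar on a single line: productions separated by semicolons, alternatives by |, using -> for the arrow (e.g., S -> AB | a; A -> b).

S -> AB | FB | SF; A -> b; B -> j; F -> j | AB | AS | SF

No ε-productions.
After unit-elimination: S -> Fj | SF | bj; F -> j | SF | bS | bj; G -> bS | bj.
TERM: introduce A -> b, B -> j and substitute in every rule of length ≥2.
Drop unreachable/unproductive: G.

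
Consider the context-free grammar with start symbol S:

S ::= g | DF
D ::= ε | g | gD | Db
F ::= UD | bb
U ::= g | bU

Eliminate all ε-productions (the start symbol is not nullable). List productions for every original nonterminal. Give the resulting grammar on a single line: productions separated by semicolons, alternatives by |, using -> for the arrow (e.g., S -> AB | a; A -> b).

S -> F | g | DF; D -> b | g | Db | gD; F -> U | UD | bb; U -> g | bU

Nullable set: {D}.
S -> DF: D nullable, giving DF | F.
Drop D -> ε.
D -> Db: D nullable, giving Db | b.
D -> gD: D nullable, giving g | gD.
F -> UD: D nullable, giving U | UD.
Unchanged (no nullable symbols): S -> g; D -> g; F -> bb; U -> bU; U -> g.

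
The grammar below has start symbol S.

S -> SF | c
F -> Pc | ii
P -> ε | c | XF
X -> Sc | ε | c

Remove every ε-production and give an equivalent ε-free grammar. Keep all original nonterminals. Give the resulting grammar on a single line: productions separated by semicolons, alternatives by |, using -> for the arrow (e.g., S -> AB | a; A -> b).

S -> c | SF; F -> c | Pc | ii; P -> F | c | XF; X -> c | Sc

Nullable set: {P, X}.
F -> Pc: P nullable, giving Pc | c.
Drop P -> ε.
P -> XF: X nullable, giving F | XF.
Drop X -> ε.
Unchanged (no nullable symbols): S -> SF; S -> c; F -> ii; P -> c; X -> Sc; X -> c.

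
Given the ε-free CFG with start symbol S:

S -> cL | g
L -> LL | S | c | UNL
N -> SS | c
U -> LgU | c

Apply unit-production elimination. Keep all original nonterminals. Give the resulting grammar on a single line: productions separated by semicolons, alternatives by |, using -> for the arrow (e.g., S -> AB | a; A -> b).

Unit productions: L->S.
Unit pairs (A ⇒* B via units): (L,S).
S: inherits non-unit rules of {S} → cL | g.
L: inherits non-unit rules of {L, S} → LL | UNL | c | cL | g.
N: inherits non-unit rules of {N} → SS | c.
U: inherits non-unit rules of {U} → LgU | c.

S -> g | cL; L -> c | g | LL | cL | UNL; N -> c | SS; U -> c | LgU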